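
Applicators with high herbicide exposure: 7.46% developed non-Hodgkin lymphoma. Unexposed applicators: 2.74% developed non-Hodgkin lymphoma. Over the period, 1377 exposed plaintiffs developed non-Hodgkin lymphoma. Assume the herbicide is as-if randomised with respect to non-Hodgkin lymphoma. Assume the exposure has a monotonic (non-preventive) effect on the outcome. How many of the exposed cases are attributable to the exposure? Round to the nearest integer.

about 871 cases

p₁ = 0.0746, p₀ = 0.0274.
PN = (p₁ − p₀)/p₁ = (0.0746 − 0.0274) / 0.0746 ≈ 0.63271.
Attributable cases ≈ PN × (exposed cases) = 0.63271 × 1377 ≈ 871.24.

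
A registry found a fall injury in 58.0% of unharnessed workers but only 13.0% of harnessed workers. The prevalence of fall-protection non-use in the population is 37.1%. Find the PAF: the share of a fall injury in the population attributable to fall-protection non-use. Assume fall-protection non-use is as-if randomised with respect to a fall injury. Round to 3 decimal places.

p₁ = 0.58, p₀ = 0.13.
Overall risk P(Y=1) = π·p₁ + (1−π)·p₀ = 0.371×0.58 + 0.629×0.13 = 0.29695.
Under exogeneity, PAF = [P(Y=1) − p₀] / P(Y=1).
PAF = (0.29695 − 0.13) / 0.29695 ≈ 0.5622

PAF ≈ 0.562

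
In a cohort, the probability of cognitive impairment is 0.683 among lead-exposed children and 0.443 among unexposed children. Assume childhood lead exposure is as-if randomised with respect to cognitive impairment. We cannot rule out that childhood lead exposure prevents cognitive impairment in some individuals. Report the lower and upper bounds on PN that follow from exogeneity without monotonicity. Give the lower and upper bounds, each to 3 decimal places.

0.351 ≤ PN ≤ 0.816

Let p₁ = 0.683, p₀ = 0.443.
Under exogeneity alone the bounds on PN are max{0,(p₁−p₀)/p₁} ≤ PN ≤ min{1,(1−p₀)/p₁}.
  lower = (p₁ − p₀)/p₁ = 0.24 / 0.683 ≈ 0.3514
  upper = min{1, (1 − p₀)/p₁} = 0.557 / 0.683 ≈ 0.8155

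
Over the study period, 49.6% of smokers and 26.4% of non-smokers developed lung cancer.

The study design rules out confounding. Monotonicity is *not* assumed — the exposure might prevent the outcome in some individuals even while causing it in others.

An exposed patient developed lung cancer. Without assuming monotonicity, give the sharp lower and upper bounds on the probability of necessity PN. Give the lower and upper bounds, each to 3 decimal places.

p₁ = 0.496, p₀ = 0.264.
Under exogeneity alone the bounds on PN are max{0,(p₁−p₀)/p₁} ≤ PN ≤ min{1,(1−p₀)/p₁}.
  lower = (p₁ − p₀)/p₁ = 0.232 / 0.496 ≈ 0.4677
  upper = min{1, (1 − p₀)/p₁} = 0.736 / 0.496 ≈ 1.4839 → capped at 1

0.468 ≤ PN ≤ 1.000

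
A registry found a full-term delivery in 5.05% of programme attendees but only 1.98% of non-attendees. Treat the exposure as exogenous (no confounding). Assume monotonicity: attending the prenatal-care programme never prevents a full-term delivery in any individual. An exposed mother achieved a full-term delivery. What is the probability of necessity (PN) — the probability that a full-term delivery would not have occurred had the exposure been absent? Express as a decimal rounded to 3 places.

PN ≈ 0.608

p₁ = 0.0505, p₀ = 0.0198.
Under exogeneity and monotonicity, PN = (p₁ − p₀) / p₁.
PN = (0.0505 − 0.0198) / 0.0505 = 0.0307 / 0.0505 ≈ 0.6079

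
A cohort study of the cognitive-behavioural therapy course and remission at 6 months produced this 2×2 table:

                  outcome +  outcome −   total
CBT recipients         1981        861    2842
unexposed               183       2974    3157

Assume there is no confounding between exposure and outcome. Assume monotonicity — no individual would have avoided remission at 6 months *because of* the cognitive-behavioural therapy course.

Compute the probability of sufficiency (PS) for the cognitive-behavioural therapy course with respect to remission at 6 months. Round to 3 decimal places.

p₁ = P(outcome | exposed) = 1981/2842 = 0.69704
p₀ = P(outcome | unexposed) = 183/3157 = 0.057966
Under exogeneity and monotonicity, PS = (p₁ − p₀)/(1 − p₀).
PS = (0.69704 − 0.057966) / 0.94203 ≈ 0.6784

PS ≈ 0.678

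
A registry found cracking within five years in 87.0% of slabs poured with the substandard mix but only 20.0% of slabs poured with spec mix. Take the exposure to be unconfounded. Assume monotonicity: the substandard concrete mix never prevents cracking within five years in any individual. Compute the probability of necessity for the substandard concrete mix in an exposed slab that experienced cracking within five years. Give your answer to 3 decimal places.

p₁ = 0.87, p₀ = 0.2.
Under exogeneity and monotonicity, PN = (p₁ − p₀) / p₁.
PN = (0.87 − 0.2) / 0.87 = 0.67 / 0.87 ≈ 0.7701

PN ≈ 0.770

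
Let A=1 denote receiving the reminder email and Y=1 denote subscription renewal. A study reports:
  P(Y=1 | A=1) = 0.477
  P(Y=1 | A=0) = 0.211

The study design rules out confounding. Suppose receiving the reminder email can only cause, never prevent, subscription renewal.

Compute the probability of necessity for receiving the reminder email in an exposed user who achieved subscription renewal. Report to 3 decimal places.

PN ≈ 0.558

Let p₁ = 0.477, p₀ = 0.211.
Under exogeneity and monotonicity, PN = (p₁ − p₀) / p₁.
PN = (0.477 − 0.211) / 0.477 = 0.266 / 0.477 ≈ 0.5577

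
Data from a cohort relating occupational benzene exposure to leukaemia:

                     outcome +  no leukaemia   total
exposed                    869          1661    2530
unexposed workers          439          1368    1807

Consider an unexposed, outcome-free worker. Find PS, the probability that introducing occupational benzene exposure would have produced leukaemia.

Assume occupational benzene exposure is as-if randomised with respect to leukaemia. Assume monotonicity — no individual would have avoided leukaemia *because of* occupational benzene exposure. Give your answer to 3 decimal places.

p₁ = P(outcome | exposed) = 869/2530 = 0.34348
p₀ = P(outcome | unexposed) = 439/1807 = 0.24294
Under exogeneity and monotonicity, PS = (p₁ − p₀)/(1 − p₀).
PS = (0.34348 − 0.24294) / 0.75706 ≈ 0.1328

PS ≈ 0.133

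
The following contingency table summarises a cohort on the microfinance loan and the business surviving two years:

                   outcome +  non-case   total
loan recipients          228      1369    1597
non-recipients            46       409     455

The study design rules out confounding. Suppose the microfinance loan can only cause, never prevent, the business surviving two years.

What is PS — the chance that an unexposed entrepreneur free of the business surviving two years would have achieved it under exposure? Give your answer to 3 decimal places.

p₁ = P(outcome | exposed) = 228/1597 = 0.14277
p₀ = P(outcome | unexposed) = 46/455 = 0.1011
Under exogeneity and monotonicity, PS = (p₁ − p₀)/(1 − p₀).
PS = (0.14277 − 0.1011) / 0.8989 ≈ 0.0464

PS ≈ 0.046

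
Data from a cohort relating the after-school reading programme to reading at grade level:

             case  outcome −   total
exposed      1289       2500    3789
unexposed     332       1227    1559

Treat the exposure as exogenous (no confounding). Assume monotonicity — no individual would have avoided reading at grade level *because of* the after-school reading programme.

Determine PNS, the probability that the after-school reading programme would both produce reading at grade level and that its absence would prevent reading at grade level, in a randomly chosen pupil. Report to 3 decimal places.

PNS ≈ 0.127

p₁ = P(outcome | exposed) = 1289/3789 = 0.3402
p₀ = P(outcome | unexposed) = 332/1559 = 0.21296
Under exogeneity and monotonicity, PNS = p₁ − p₀.
PNS = 0.3402 − 0.21296 = 0.12724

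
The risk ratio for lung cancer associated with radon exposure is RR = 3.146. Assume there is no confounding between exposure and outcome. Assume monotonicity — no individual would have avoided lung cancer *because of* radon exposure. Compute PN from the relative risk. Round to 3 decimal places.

PN ≈ 0.682

Under exogeneity and monotonicity, PN = (RR − 1) / RR = 1 − 1/RR.
PN = (3.146 − 1) / 3.146 = 2.146 / 3.146 ≈ 0.6821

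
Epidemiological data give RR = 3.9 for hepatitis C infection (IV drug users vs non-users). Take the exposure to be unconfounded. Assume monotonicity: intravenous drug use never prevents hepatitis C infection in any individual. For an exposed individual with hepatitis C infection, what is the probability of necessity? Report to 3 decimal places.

PN ≈ 0.744

Under exogeneity and monotonicity, PN = (RR − 1) / RR = 1 − 1/RR.
PN = (3.9 − 1) / 3.9 = 2.9 / 3.9 ≈ 0.7436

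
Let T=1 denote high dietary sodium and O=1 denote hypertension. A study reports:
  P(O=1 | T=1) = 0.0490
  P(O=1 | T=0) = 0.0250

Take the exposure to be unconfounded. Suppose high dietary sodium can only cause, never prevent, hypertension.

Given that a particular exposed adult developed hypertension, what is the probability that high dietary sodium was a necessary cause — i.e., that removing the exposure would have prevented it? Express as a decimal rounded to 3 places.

Let p₁ = 0.049, p₀ = 0.025.
Under exogeneity and monotonicity, PN = (p₁ − p₀) / p₁.
PN = (0.049 − 0.025) / 0.049 = 0.024 / 0.049 ≈ 0.4898

PN ≈ 0.490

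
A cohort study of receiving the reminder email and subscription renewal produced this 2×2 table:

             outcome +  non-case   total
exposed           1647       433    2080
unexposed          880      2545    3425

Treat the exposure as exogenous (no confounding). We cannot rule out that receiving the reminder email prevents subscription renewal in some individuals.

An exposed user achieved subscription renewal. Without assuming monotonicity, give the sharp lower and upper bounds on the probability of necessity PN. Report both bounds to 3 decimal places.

p₁ = P(outcome | exposed) = 1647/2080 = 0.79183
p₀ = P(outcome | unexposed) = 880/3425 = 0.25693
Under exogeneity alone the bounds on PN are max{0,(p₁−p₀)/p₁} ≤ PN ≤ min{1,(1−p₀)/p₁}.
  lower = (p₁ − p₀)/p₁ = 0.53489 / 0.79183 ≈ 0.6755
  upper = min{1, (1 − p₀)/p₁} = 0.74307 / 0.79183 ≈ 0.9384

0.676 ≤ PN ≤ 0.938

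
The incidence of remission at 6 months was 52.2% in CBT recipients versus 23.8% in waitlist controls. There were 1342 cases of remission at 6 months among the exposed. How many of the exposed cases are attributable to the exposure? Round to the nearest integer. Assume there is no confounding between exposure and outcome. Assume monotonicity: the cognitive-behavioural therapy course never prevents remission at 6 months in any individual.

p₁ = 0.522, p₀ = 0.238.
PN = (p₁ − p₀)/p₁ = (0.522 − 0.238) / 0.522 ≈ 0.54406.
Attributable cases ≈ PN × (exposed cases) = 0.54406 × 1342 ≈ 730.13.

about 730 cases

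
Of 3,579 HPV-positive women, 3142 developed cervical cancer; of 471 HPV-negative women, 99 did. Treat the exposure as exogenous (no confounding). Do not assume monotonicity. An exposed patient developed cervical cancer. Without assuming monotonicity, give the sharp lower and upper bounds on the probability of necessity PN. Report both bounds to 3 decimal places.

p₁ = P(outcome | exposed) = 3142/3579 = 0.8779
p₀ = P(outcome | unexposed) = 99/471 = 0.21019
Under exogeneity alone the bounds on PN are max{0,(p₁−p₀)/p₁} ≤ PN ≤ min{1,(1−p₀)/p₁}.
  lower = (p₁ − p₀)/p₁ = 0.66771 / 0.8779 ≈ 0.7606
  upper = min{1, (1 − p₀)/p₁} = 0.78981 / 0.8779 ≈ 0.8997

0.761 ≤ PN ≤ 0.900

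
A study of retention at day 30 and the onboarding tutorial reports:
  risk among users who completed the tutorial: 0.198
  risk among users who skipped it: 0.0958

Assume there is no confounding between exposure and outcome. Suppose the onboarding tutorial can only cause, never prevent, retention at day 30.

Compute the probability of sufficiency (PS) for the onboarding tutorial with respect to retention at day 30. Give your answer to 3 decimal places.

PS ≈ 0.113

Let p₁ = 0.198, p₀ = 0.0958.
Under exogeneity and monotonicity, PS = (p₁ − p₀) / (1 − p₀).
PS = (0.198 − 0.0958) / (1 − 0.0958) = 0.1022 / 0.9042 ≈ 0.1130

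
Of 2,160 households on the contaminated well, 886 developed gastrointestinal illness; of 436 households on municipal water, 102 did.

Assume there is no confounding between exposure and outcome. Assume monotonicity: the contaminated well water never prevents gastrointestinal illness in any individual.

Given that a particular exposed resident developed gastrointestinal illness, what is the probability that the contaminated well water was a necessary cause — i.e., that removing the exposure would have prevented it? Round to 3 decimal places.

PN ≈ 0.430

p₁ = P(outcome | exposed) = 886/2160 = 0.41019
p₀ = P(outcome | unexposed) = 102/436 = 0.23394
Under exogeneity and monotonicity, PN = (p₁ − p₀) / p₁.
PN = (0.41019 − 0.23394) / 0.41019 = 0.17624 / 0.41019 ≈ 0.4297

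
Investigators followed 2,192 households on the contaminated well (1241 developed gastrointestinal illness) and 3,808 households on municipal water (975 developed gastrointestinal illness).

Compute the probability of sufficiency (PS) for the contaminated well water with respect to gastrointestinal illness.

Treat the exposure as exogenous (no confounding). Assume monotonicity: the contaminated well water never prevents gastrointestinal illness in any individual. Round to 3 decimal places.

p₁ = P(outcome | exposed) = 1241/2192 = 0.56615
p₀ = P(outcome | unexposed) = 975/3808 = 0.25604
Under exogeneity and monotonicity, PS = (p₁ − p₀) / (1 − p₀).
PS = (0.56615 − 0.25604) / (1 − 0.25604) = 0.31011 / 0.74396 ≈ 0.4168

PS ≈ 0.417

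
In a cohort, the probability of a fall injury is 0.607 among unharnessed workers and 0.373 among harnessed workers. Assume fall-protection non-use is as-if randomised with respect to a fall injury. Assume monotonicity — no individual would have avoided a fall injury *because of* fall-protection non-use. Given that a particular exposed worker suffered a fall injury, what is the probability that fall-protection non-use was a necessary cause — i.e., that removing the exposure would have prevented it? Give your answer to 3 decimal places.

PN ≈ 0.386

Let p₁ = 0.607, p₀ = 0.373.
Under exogeneity and monotonicity, PN = (p₁ − p₀) / p₁.
PN = (0.607 − 0.373) / 0.607 = 0.234 / 0.607 ≈ 0.3855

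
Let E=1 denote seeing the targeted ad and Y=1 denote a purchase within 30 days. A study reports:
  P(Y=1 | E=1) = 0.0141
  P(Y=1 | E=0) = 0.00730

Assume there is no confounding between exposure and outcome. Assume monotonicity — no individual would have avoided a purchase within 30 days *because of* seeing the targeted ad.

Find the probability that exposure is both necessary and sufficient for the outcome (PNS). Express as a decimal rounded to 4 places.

Let p₁ = 0.0141, p₀ = 0.0073.
Under exogeneity and monotonicity, PNS = p₁ − p₀.
PNS = 0.0141 − 0.0073 = 0.0068

PNS ≈ 0.0068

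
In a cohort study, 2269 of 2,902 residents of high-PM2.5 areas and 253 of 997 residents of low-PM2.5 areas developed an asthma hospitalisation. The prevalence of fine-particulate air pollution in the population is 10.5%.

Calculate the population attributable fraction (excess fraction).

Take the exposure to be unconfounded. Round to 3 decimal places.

p₁ = P(outcome | exposed) = 2269/2902 = 0.78187
p₀ = P(outcome | unexposed) = 253/997 = 0.25376
Overall risk P(Y=1) = π·p₁ + (1−π)·p₀ = 0.105×0.78187 + 0.895×0.25376 = 0.30921.
Under exogeneity, PAF = [P(Y=1) − p₀] / P(Y=1).
PAF = (0.30921 − 0.25376) / 0.30921 ≈ 0.1793

PAF ≈ 0.179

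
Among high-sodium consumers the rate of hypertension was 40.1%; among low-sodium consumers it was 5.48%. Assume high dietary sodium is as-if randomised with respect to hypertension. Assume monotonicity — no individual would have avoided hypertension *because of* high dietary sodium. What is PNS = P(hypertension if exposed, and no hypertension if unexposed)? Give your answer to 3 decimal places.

PNS ≈ 0.346

p₁ = 0.401, p₀ = 0.0548.
Under exogeneity and monotonicity, PNS = p₁ − p₀.
PNS = 0.401 − 0.0548 = 0.3462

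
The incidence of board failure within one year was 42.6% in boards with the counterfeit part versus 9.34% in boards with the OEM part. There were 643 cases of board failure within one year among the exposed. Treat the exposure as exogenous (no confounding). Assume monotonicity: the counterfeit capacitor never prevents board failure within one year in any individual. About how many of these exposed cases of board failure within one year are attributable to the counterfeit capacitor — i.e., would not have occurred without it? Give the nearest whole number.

p₁ = 0.426, p₀ = 0.0934.
PN = (p₁ − p₀)/p₁ = (0.426 − 0.0934) / 0.426 ≈ 0.78075.
Attributable cases ≈ PN × (exposed cases) = 0.78075 × 643 ≈ 502.02.

about 502 cases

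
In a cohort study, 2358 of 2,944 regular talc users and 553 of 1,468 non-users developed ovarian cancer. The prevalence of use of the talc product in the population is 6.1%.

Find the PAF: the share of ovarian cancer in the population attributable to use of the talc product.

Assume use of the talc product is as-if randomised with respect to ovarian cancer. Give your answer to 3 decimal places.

p₁ = P(outcome | exposed) = 2358/2944 = 0.80095
p₀ = P(outcome | unexposed) = 553/1468 = 0.3767
Overall risk P(Y=1) = π·p₁ + (1−π)·p₀ = 0.061×0.80095 + 0.939×0.3767 = 0.40258.
Under exogeneity, PAF = [P(Y=1) − p₀] / P(Y=1).
PAF = (0.40258 − 0.3767) / 0.40258 ≈ 0.0643

PAF ≈ 0.064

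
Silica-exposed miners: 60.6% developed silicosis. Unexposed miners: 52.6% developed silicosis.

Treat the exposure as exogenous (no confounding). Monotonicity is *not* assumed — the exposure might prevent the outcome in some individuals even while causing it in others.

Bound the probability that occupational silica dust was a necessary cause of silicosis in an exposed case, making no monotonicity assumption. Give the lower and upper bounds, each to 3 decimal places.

0.132 ≤ PN ≤ 0.782

p₁ = 0.606, p₀ = 0.526.
Under exogeneity alone the bounds on PN are max{0,(p₁−p₀)/p₁} ≤ PN ≤ min{1,(1−p₀)/p₁}.
  lower = (p₁ − p₀)/p₁ = 0.08 / 0.606 ≈ 0.1320
  upper = min{1, (1 − p₀)/p₁} = 0.474 / 0.606 ≈ 0.7822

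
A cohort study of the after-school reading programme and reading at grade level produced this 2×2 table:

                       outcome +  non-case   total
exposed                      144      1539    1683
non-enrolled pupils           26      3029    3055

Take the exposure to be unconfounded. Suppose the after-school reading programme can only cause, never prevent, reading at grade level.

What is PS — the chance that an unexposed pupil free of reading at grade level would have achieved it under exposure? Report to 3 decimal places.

p₁ = P(outcome | exposed) = 144/1683 = 0.085561
p₀ = P(outcome | unexposed) = 26/3055 = 0.0085106
Under exogeneity and monotonicity, PS = (p₁ − p₀)/(1 − p₀).
PS = (0.085561 − 0.0085106) / 0.99149 ≈ 0.0777

PS ≈ 0.078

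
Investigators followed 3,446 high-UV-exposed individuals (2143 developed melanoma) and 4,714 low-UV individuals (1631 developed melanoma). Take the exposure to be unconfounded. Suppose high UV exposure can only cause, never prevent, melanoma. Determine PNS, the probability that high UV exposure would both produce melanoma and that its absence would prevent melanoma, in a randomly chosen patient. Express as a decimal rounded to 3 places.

PNS ≈ 0.276

p₁ = P(outcome | exposed) = 2143/3446 = 0.62188
p₀ = P(outcome | unexposed) = 1631/4714 = 0.34599
Under exogeneity and monotonicity, PNS = p₁ − p₀.
PNS = 0.62188 − 0.34599 = 0.27589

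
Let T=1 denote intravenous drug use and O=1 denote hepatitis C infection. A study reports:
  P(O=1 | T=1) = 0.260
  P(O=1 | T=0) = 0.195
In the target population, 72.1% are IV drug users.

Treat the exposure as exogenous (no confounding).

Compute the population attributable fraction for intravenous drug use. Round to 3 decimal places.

PAF ≈ 0.194

Let p₁ = 0.26, p₀ = 0.195.
Overall risk P(Y=1) = π·p₁ + (1−π)·p₀ = 0.721×0.26 + 0.279×0.195 = 0.24186.
Under exogeneity, PAF = [P(Y=1) − p₀] / P(Y=1).
PAF = (0.24186 − 0.195) / 0.24186 ≈ 0.1938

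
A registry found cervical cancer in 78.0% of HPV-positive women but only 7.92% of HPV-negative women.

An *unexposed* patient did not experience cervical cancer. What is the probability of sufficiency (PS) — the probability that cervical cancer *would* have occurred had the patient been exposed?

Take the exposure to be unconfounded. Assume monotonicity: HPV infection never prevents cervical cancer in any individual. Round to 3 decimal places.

p₁ = 0.78, p₀ = 0.0792.
Under exogeneity and monotonicity, PS = (p₁ − p₀) / (1 − p₀).
PS = (0.78 − 0.0792) / (1 − 0.0792) = 0.7008 / 0.9208 ≈ 0.7611

PS ≈ 0.761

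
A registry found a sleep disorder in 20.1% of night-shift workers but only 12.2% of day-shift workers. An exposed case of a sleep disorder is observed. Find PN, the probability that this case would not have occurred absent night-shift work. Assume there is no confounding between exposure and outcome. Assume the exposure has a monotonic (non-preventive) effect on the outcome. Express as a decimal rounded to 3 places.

p₁ = 0.201, p₀ = 0.122.
Under exogeneity and monotonicity, PN = (p₁ − p₀) / p₁.
PN = (0.201 − 0.122) / 0.201 = 0.079 / 0.201 ≈ 0.3930

PN ≈ 0.393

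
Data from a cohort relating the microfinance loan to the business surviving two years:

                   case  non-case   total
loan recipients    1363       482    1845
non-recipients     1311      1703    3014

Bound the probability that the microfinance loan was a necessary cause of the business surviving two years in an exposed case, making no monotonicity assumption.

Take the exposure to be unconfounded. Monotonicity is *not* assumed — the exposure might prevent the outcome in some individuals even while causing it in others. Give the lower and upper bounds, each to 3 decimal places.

p₁ = P(outcome | exposed) = 1363/1845 = 0.73875
p₀ = P(outcome | unexposed) = 1311/3014 = 0.43497
Under exogeneity alone the bounds on PN are max{0,(p₁−p₀)/p₁} ≤ PN ≤ min{1,(1−p₀)/p₁}.
  lower = (p₁ − p₀)/p₁ = 0.30378 / 0.73875 ≈ 0.4112
  upper = min{1, (1 − p₀)/p₁} = 0.56503 / 0.73875 ≈ 0.7648

0.411 ≤ PN ≤ 0.765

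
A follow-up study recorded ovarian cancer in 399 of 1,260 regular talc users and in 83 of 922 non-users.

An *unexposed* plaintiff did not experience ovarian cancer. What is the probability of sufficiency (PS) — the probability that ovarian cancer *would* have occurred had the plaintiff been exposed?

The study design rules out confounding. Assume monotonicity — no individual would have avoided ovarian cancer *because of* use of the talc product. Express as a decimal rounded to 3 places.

p₁ = P(outcome | exposed) = 399/1260 = 0.31667
p₀ = P(outcome | unexposed) = 83/922 = 0.090022
Under exogeneity and monotonicity, PS = (p₁ − p₀) / (1 − p₀).
PS = (0.31667 − 0.090022) / (1 − 0.090022) = 0.22664 / 0.90998 ≈ 0.2491

PS ≈ 0.249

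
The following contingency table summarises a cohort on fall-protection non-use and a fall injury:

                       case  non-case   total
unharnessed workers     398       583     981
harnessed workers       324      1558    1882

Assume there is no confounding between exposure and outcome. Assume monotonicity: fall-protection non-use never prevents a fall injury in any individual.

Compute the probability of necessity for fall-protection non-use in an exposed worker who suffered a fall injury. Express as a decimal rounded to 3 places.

p₁ = P(outcome | exposed) = 398/981 = 0.40571
p₀ = P(outcome | unexposed) = 324/1882 = 0.17216
Under exogeneity and monotonicity, PN = (p₁ − p₀) / p₁.
PN = (0.40571 − 0.17216) / 0.40571 = 0.23355 / 0.40571 ≈ 0.5757

PN ≈ 0.576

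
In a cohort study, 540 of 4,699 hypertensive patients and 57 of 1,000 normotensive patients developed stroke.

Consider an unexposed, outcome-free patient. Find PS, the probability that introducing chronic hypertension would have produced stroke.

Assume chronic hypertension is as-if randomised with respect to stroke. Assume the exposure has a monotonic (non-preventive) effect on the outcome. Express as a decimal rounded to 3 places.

PS ≈ 0.061

p₁ = P(outcome | exposed) = 540/4699 = 0.11492
p₀ = P(outcome | unexposed) = 57/1000 = 0.057
Under exogeneity and monotonicity, PS = (p₁ − p₀) / (1 − p₀).
PS = (0.11492 − 0.057) / (1 − 0.057) = 0.057918 / 0.943 ≈ 0.0614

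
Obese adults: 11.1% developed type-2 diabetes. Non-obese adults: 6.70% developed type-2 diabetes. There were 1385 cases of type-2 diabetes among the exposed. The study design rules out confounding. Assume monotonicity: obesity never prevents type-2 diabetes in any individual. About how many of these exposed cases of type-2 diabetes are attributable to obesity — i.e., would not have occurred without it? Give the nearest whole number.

about 549 cases

p₁ = 0.111, p₀ = 0.067.
PN = (p₁ − p₀)/p₁ = (0.111 − 0.067) / 0.111 ≈ 0.39640.
Attributable cases ≈ PN × (exposed cases) = 0.39640 × 1385 ≈ 549.01.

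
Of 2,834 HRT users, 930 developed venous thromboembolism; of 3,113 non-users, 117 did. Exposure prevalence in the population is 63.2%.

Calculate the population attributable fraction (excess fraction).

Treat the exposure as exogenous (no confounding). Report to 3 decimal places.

p₁ = P(outcome | exposed) = 930/2834 = 0.32816
p₀ = P(outcome | unexposed) = 117/3113 = 0.037584
Overall risk P(Y=1) = π·p₁ + (1−π)·p₀ = 0.632×0.32816 + 0.368×0.037584 = 0.22123.
Under exogeneity, PAF = [P(Y=1) − p₀] / P(Y=1).
PAF = (0.22123 − 0.037584) / 0.22123 ≈ 0.8301

PAF ≈ 0.830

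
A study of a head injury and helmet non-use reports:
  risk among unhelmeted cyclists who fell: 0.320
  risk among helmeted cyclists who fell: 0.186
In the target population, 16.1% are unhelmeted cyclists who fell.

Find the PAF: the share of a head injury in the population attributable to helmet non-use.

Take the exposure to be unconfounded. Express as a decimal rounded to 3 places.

PAF ≈ 0.104

Let p₁ = 0.32, p₀ = 0.186.
Overall risk P(Y=1) = π·p₁ + (1−π)·p₀ = 0.161×0.32 + 0.839×0.186 = 0.20757.
Under exogeneity, PAF = [P(Y=1) − p₀] / P(Y=1).
PAF = (0.20757 − 0.186) / 0.20757 ≈ 0.1039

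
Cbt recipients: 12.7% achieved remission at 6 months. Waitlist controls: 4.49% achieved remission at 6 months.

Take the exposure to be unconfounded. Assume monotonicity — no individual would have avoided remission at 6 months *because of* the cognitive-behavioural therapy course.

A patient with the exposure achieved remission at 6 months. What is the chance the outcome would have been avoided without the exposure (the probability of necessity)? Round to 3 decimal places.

PN ≈ 0.646

p₁ = 0.127, p₀ = 0.0449.
Under exogeneity and monotonicity, PN = (p₁ − p₀) / p₁.
PN = (0.127 − 0.0449) / 0.127 = 0.0821 / 0.127 ≈ 0.6465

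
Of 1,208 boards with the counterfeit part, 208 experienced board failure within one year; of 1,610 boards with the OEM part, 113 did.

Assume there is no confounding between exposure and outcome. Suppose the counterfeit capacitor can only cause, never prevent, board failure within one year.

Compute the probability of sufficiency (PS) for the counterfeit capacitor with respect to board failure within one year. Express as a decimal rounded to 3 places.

PS ≈ 0.110

p₁ = P(outcome | exposed) = 208/1208 = 0.17219
p₀ = P(outcome | unexposed) = 113/1610 = 0.070186
Under exogeneity and monotonicity, PS = (p₁ − p₀) / (1 − p₀).
PS = (0.17219 − 0.070186) / (1 − 0.070186) = 0.102 / 0.92981 ≈ 0.1097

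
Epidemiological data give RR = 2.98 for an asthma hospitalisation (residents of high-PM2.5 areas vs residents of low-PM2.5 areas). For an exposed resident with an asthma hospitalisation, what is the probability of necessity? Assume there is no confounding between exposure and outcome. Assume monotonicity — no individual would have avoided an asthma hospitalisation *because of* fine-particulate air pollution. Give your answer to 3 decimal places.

PN ≈ 0.664

Under exogeneity and monotonicity, PN = (RR − 1) / RR = 1 − 1/RR.
PN = (2.98 − 1) / 2.98 = 1.98 / 2.98 ≈ 0.6644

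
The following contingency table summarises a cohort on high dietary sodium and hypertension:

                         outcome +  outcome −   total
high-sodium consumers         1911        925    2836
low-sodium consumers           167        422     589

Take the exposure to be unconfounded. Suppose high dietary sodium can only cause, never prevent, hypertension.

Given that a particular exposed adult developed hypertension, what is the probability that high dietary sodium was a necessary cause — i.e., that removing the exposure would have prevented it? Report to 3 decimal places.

p₁ = P(outcome | exposed) = 1911/2836 = 0.67384
p₀ = P(outcome | unexposed) = 167/589 = 0.28353
Under exogeneity and monotonicity, PN = (p₁ − p₀) / p₁.
PN = (0.67384 − 0.28353) / 0.67384 = 0.3903 / 0.67384 ≈ 0.5792

PN ≈ 0.579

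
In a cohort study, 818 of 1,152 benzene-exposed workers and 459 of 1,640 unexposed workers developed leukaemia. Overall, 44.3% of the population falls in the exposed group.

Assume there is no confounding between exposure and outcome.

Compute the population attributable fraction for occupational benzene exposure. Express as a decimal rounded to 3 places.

PAF ≈ 0.405

p₁ = P(outcome | exposed) = 818/1152 = 0.71007
p₀ = P(outcome | unexposed) = 459/1640 = 0.27988
Overall risk P(Y=1) = π·p₁ + (1−π)·p₀ = 0.443×0.71007 + 0.557×0.27988 = 0.47045.
Under exogeneity, PAF = [P(Y=1) − p₀] / P(Y=1).
PAF = (0.47045 − 0.27988) / 0.47045 ≈ 0.4051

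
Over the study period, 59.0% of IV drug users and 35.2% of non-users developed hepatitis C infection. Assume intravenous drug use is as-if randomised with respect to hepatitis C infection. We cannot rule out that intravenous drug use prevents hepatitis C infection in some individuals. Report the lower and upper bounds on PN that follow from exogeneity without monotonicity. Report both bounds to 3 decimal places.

0.403 ≤ PN ≤ 1.000

p₁ = 0.59, p₀ = 0.352.
Under exogeneity alone the bounds on PN are max{0,(p₁−p₀)/p₁} ≤ PN ≤ min{1,(1−p₀)/p₁}.
  lower = (p₁ − p₀)/p₁ = 0.238 / 0.59 ≈ 0.4034
  upper = min{1, (1 − p₀)/p₁} = 0.648 / 0.59 ≈ 1.0983 → capped at 1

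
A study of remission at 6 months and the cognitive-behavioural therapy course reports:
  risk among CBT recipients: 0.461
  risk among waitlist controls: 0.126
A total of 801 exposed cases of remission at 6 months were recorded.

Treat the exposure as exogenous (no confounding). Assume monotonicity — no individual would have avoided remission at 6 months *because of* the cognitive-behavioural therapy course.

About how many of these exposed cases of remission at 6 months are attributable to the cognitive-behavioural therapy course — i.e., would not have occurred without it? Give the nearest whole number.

Let p₁ = 0.461, p₀ = 0.126.
PN = (p₁ − p₀)/p₁ = (0.461 − 0.126) / 0.461 ≈ 0.72668.
Attributable cases ≈ PN × (exposed cases) = 0.72668 × 801 ≈ 582.07.

about 582 cases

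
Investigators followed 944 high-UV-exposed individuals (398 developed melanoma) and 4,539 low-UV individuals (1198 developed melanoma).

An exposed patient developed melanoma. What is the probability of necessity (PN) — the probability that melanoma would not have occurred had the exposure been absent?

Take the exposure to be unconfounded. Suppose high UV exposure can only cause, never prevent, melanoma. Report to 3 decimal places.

p₁ = P(outcome | exposed) = 398/944 = 0.42161
p₀ = P(outcome | unexposed) = 1198/4539 = 0.26393
Under exogeneity and monotonicity, PN = (p₁ − p₀) / p₁.
PN = (0.42161 − 0.26393) / 0.42161 = 0.15768 / 0.42161 ≈ 0.3740

PN ≈ 0.374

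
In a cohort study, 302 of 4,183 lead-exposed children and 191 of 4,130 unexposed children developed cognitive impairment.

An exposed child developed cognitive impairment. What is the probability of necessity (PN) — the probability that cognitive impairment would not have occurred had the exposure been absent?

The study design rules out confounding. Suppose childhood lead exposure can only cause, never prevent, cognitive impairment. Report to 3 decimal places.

PN ≈ 0.359

p₁ = P(outcome | exposed) = 302/4183 = 0.072197
p₀ = P(outcome | unexposed) = 191/4130 = 0.046247
Under exogeneity and monotonicity, PN = (p₁ − p₀) / p₁.
PN = (0.072197 − 0.046247) / 0.072197 = 0.02595 / 0.072197 ≈ 0.3594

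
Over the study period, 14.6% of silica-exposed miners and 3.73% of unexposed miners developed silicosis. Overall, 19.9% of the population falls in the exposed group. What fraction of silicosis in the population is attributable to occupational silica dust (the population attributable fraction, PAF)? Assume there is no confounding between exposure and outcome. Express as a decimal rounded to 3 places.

PAF ≈ 0.367

p₁ = 0.146, p₀ = 0.0373.
Overall risk P(Y=1) = π·p₁ + (1−π)·p₀ = 0.199×0.146 + 0.801×0.0373 = 0.058931.
Under exogeneity, PAF = [P(Y=1) − p₀] / P(Y=1).
PAF = (0.058931 − 0.0373) / 0.058931 ≈ 0.3671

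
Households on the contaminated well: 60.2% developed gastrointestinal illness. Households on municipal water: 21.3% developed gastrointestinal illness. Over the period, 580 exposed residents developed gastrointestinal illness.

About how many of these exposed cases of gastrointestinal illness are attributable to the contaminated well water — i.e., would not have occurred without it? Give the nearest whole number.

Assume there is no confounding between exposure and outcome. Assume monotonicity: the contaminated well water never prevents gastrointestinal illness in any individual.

about 375 cases

p₁ = 0.602, p₀ = 0.213.
PN = (p₁ − p₀)/p₁ = (0.602 − 0.213) / 0.602 ≈ 0.64618.
Attributable cases ≈ PN × (exposed cases) = 0.64618 × 580 ≈ 374.78.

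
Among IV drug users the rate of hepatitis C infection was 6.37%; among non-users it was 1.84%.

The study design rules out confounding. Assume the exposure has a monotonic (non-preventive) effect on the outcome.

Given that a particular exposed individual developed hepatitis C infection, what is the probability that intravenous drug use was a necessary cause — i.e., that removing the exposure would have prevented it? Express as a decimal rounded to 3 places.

p₁ = 0.0637, p₀ = 0.0184.
Under exogeneity and monotonicity, PN = (p₁ − p₀) / p₁.
PN = (0.0637 − 0.0184) / 0.0637 = 0.0453 / 0.0637 ≈ 0.7111

PN ≈ 0.711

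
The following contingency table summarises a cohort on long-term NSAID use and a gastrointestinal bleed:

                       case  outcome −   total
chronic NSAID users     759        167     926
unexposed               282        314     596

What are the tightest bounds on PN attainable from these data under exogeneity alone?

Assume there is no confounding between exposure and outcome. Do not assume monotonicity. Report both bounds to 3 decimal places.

p₁ = P(outcome | exposed) = 759/926 = 0.81965
p₀ = P(outcome | unexposed) = 282/596 = 0.47315
Under exogeneity alone the bounds on PN are max{0,(p₁−p₀)/p₁} ≤ PN ≤ min{1,(1−p₀)/p₁}.
  lower = (p₁ − p₀)/p₁ = 0.3465 / 0.81965 ≈ 0.4227
  upper = min{1, (1 − p₀)/p₁} = 0.52685 / 0.81965 ≈ 0.6428

0.423 ≤ PN ≤ 0.643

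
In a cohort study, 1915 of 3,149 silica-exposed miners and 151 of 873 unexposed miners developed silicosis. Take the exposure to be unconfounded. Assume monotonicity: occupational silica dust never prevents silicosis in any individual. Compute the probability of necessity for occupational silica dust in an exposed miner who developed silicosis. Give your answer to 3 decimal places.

p₁ = P(outcome | exposed) = 1915/3149 = 0.60813
p₀ = P(outcome | unexposed) = 151/873 = 0.17297
Under exogeneity and monotonicity, PN = (p₁ − p₀) / p₁.
PN = (0.60813 − 0.17297) / 0.60813 = 0.43516 / 0.60813 ≈ 0.7156

PN ≈ 0.716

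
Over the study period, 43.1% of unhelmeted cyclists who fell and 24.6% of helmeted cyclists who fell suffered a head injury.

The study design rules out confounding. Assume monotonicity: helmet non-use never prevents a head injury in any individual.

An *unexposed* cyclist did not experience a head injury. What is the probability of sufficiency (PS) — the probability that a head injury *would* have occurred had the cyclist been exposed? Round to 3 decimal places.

p₁ = 0.431, p₀ = 0.246.
Under exogeneity and monotonicity, PS = (p₁ − p₀) / (1 − p₀).
PS = (0.431 − 0.246) / (1 − 0.246) = 0.185 / 0.754 ≈ 0.2454

PS ≈ 0.245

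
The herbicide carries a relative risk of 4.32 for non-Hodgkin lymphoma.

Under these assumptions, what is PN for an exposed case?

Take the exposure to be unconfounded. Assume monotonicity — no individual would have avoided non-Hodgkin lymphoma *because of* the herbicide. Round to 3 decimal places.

Under exogeneity and monotonicity, PN = (RR − 1) / RR = 1 − 1/RR.
PN = (4.32 − 1) / 4.32 = 3.32 / 4.32 ≈ 0.7685

PN ≈ 0.769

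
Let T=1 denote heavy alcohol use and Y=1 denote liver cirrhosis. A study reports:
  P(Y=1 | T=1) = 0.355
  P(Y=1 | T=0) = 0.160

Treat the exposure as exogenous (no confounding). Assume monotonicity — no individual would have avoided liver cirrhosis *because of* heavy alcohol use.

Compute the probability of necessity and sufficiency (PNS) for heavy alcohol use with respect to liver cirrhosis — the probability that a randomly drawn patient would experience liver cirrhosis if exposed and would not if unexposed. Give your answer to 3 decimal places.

PNS ≈ 0.195

Let p₁ = 0.355, p₀ = 0.16.
Under exogeneity and monotonicity, PNS = p₁ − p₀.
PNS = 0.355 − 0.16 = 0.195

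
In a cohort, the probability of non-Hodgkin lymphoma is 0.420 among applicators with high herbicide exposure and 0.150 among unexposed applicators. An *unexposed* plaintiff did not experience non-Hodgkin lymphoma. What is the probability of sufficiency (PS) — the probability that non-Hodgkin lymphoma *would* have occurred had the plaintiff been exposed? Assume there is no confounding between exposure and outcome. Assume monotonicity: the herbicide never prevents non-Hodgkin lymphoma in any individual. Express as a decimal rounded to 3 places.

PS ≈ 0.318

Let p₁ = 0.42, p₀ = 0.15.
Under exogeneity and monotonicity, PS = (p₁ − p₀) / (1 − p₀).
PS = (0.42 − 0.15) / (1 − 0.15) = 0.27 / 0.85 ≈ 0.3176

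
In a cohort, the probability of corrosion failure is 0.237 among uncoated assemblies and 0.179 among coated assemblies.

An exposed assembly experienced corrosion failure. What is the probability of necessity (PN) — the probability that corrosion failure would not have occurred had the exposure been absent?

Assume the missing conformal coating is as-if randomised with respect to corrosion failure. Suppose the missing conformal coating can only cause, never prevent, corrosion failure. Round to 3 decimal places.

PN ≈ 0.245

Let p₁ = 0.237, p₀ = 0.179.
Under exogeneity and monotonicity, PN = (p₁ − p₀) / p₁.
PN = (0.237 − 0.179) / 0.237 = 0.058 / 0.237 ≈ 0.2447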